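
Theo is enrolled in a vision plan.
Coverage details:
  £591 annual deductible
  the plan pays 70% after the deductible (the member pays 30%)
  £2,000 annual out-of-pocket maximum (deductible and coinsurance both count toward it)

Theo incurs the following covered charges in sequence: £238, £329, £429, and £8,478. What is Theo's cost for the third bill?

£145.50

Claim 1 (£238): all of it applies to the deductible. Member pays £238; OOP now £238.
Claim 2 (£329): entire amount goes to the deductible. Member pays £329; OOP now £567.
Claim 3 (£429): £24 finishes the deductible; £405 goes to coinsurance; coinsurance £405 × 30% = £121.50. Member owes £145.50 (running OOP £712.50).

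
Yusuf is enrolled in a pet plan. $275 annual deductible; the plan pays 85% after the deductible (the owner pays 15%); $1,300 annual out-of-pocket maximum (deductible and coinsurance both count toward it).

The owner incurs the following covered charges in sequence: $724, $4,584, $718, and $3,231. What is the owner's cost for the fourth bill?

Claim 1 ($724): $275 finishes the deductible; $449 goes to coinsurance; 15% of $449 = $67.35. Cost to owner: $342.35. OOP to date $342.35.
Claim 2 ($4,584): deductible already satisfied, so owner's share is 15% × $4,584 = $687.60. Owner pays $687.60; OOP now $1,029.95.
Claim 3 ($718): 15% coinsurance on $718 = $107.70. Owner owes $107.70 (running OOP $1,137.65).
Claim 4 ($3,231): 15% coinsurance on $3,231 = $484.65. Adding that to $1,137.65 gives $1,622.30, past the $1,300 cap; owner pays only $1,300 − $1,137.65 = $162.35.

$162.35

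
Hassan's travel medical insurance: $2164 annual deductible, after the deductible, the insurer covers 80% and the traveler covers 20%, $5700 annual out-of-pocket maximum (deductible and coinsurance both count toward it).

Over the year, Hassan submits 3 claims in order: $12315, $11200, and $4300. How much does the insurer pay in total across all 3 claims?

Claim 1 ($12315): deductible takes $2164, $10151 remains; coinsurance $10151 × 20% = $2030.20. Traveler pays $4194.20; OOP now $4194.20. Insurer: $12315 − $4194.20 = $8120.80.
Claim 2 ($11200): deductible already satisfied, so traveler's share is 20% × $11200 = $2240. OOP would hit $6434.20 > $5700, so the cap limits the traveler to $5700 − $4194.20 = $1505.80. Plan pays $11200 − $1505.80 = $9694.20.
Claim 3 ($4300): deductible met; 20% of $4300 = $860. That would push OOP to $6560, over the $5700 cap, so traveler pays $5700 − $5700 = $0. Plan pays $4300 − $0 = $4300.
Insurer total: $8120.80 + $9694.20 + $4300 = $22115.

$22115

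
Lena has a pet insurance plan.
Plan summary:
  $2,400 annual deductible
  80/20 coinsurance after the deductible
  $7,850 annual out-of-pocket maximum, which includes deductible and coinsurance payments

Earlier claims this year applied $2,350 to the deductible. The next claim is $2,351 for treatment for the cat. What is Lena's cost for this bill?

$510.20

Deductible still to meet: $2,400 − $2,350 = $50.
The remaining $2,301 (= $2,351 − $50) moves to coinsurance.
Owner's 20% share of $2,301 is $460.20.
So the owner owes $50 + $460.20 = $510.20 before any cap.
Year-to-date out-of-pocket becomes $2,350 + $510.20 = $2,860.20, still under the $7,850 maximum, so no cap applies.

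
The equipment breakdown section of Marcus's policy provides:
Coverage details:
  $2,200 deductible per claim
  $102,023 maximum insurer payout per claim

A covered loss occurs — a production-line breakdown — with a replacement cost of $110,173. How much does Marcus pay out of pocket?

$8,150

Subtract the deductible: $110,173 − $2,200 = $107,973.
The $102,023 per-incident cap binds; insurer pays $102,023.
Out of pocket: $110,173 − $102,023 = $8,150.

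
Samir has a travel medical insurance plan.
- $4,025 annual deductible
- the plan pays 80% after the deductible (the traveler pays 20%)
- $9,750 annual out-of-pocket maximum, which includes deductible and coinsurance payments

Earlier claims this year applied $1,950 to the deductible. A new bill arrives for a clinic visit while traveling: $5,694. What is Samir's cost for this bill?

$2,798.80

Remaining deductible: $4,025 − $1,950 = $2,075.
That leaves $5,694 − $2,075 = $3,619 for coinsurance.
20% of $3,619 = $723.80 falls to the traveler.
Traveler responsibility before any cap: $2,075 + $723.80 = $2,798.80.
Total out-of-pocket so far would be $1,950 + $2,798.80 = $4,748.80, below the $9,750 cap — no reduction.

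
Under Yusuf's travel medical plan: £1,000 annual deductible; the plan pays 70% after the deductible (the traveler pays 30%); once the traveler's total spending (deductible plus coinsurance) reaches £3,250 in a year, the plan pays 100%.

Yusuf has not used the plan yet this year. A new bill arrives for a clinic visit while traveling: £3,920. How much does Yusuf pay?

Deductible not yet touched, so the first £1,000 of the bill goes to the deductible.
After the £1,000 deductible portion, £3,920 − £1,000 = £2,920 is subject to coinsurance.
Coinsurance: £2,920 × 30% = £876.
That puts the traveler's cost at £1,000 + £876 = £1,876 before any cap.
Cumulative spending £0 + £1,876 = £1,876 stays under the £3,250 maximum.

£1,876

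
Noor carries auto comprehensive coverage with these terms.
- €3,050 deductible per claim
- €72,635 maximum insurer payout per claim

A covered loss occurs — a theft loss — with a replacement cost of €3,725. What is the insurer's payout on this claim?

€675

After the deductible, €3,725 − €3,050 = €675 remains.
That's under the €72,635 cap, so the insurer reimburses the full €675.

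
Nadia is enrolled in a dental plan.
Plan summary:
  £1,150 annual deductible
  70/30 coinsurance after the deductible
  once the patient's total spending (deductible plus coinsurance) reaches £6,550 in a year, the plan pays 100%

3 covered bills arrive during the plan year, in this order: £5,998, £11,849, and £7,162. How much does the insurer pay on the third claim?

#1 (£5,998): £1,150 to deductible, leaving £4,848; coinsurance £4,848 × 30% = £1,454.40. Patient owes £2,604.40 (running OOP £2,604.40). Insurer: £5,998 − £2,604.40 = £3,393.60.
#2 (£11,849): deductible already satisfied, so patient's share is 30% × £11,849 = £3,554.70. Patient owes £3,554.70 (running OOP £6,159.10). Plan pays £11,849 − £3,554.70 = £8,294.30.
#3 (£7,162): 30% coinsurance on £7,162 = £2,148.60. Adding that to £6,159.10 gives £8,307.70, past the £6,550 cap; patient pays only £6,550 − £6,159.10 = £390.90. Insurer: £7,162 − £390.90 = £6,771.10.

£6,771.10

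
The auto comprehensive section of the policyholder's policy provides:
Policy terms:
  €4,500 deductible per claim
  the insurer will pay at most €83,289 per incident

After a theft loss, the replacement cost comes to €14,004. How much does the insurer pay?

€9,504

Subtract the deductible: €14,004 − €4,500 = €9,504.
€9,504 ≤ €83,289, so the limit doesn't bind; insurer pays €9,504.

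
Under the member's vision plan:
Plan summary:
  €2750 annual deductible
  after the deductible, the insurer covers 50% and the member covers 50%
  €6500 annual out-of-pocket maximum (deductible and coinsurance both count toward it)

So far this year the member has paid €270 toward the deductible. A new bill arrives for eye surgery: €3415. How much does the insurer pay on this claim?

Deductible still to meet: €2750 − €270 = €2480.
The remaining €935 (= €3415 − €2480) moves to coinsurance.
50% of €935 = €467.50 falls to the member.
Member responsibility before any cap: €2480 + €467.50 = €2947.50.
Cumulative spending €270 + €2947.50 = €3217.50 stays under the €6500 maximum.
The insurer covers the remainder: €3415 − €2947.50 = €467.50.

€467.50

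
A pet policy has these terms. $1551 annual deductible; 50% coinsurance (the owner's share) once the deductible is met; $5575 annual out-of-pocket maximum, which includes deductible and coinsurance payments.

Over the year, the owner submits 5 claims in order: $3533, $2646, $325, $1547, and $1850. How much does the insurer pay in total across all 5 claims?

Claim 1 ($3533): deductible takes $1551, $1982 remains; coinsurance $1982 × 50% = $991. Owner pays $2542; OOP now $2542. Plan pays $3533 − $2542 = $991.
Claim 2 ($2646): 50% coinsurance on $2646 = $1323. Owner owes $1323 (running OOP $3865). Insurer: $2646 − $1323 = $1323.
Claim 3 ($325): deductible met; 50% of $325 = $162.50. Owner owes $162.50 (running OOP $4027.50). Plan pays $325 − $162.50 = $162.50.
Claim 4 ($1547): deductible already satisfied, so owner's share is 50% × $1547 = $773.50. Cost to owner: $773.50. OOP to date $4801. Insurer: $1547 − $773.50 = $773.50.
Claim 5 ($1850): deductible met; 50% of $1850 = $925. OOP would hit $5726 > $5575, so the cap limits the owner to $5575 − $4801 = $774. Insurer: $1850 − $774 = $1076.
Insurer total: $991 + $1323 + $162.50 + $773.50 + $1076 = $4326.

$4326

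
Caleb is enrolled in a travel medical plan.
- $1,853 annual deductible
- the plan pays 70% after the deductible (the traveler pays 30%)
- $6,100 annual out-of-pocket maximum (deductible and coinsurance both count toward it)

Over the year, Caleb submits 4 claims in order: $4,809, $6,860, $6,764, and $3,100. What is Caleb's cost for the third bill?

Claim 1 ($4,809): $1,853 finishes the deductible; $2,956 goes to coinsurance; coinsurance $2,956 × 30% = $886.80. Traveler owes $2,739.80 (running OOP $2,739.80).
Claim 2 ($6,860): deductible met; 30% of $6,860 = $2,058. Traveler pays $2,058; OOP now $4,797.80.
Claim 3 ($6,764): 30% coinsurance on $6,764 = $2,029.20. Adding that to $4,797.80 gives $6,827, past the $6,100 cap; traveler pays only $6,100 − $4,797.80 = $1,302.20.

$1,302.20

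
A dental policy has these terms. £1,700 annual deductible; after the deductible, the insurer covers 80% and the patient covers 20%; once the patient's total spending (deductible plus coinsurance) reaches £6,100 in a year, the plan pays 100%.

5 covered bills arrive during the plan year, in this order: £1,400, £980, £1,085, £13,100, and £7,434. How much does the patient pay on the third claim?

£217

#1 (£1,400): fully absorbed by the deductible. Patient owes £1,400 (running OOP £1,400).
#2 (£980): £300 finishes the deductible; £680 goes to coinsurance; 20% of £680 = £136. Cost to patient: £436. OOP to date £1,836.
#3 (£1,085): deductible already satisfied, so patient's share is 20% × £1,085 = £217. Patient owes £217 (running OOP £2,053).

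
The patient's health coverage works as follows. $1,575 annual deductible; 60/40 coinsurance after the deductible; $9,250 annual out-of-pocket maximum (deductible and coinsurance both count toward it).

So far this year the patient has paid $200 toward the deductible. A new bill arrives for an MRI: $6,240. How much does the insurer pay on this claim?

$2,919

$200 of the $1,575 deductible is already met, leaving $1,375.
That leaves $6,240 − $1,375 = $4,865 for coinsurance.
40% of $4,865 = $1,946 falls to the patient.
That puts the patient's cost at $1,375 + $1,946 = $3,321 before any cap.
Year-to-date out-of-pocket becomes $200 + $3,321 = $3,521, still under the $9,250 maximum, so no cap applies.
The plan picks up $6,240 − $3,321 = $2,919.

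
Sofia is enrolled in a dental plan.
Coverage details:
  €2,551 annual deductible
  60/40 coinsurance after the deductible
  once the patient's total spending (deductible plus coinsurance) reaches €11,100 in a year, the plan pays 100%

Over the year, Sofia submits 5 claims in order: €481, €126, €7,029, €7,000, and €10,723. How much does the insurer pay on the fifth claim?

Claim 1 — €481: entire amount goes to the deductible. Patient owes €481 (running OOP €481). Insurer: €481 − €481 = €0.
Claim 2 — €126: entire amount goes to the deductible. Cost to patient: €126. OOP to date €607. Plan pays €126 − €126 = €0.
Claim 3 — €7,029: €1,944 to deductible, leaving €5,085; coinsurance €5,085 × 40% = €2,034. Patient pays €3,978; OOP now €4,585. Plan pays €7,029 − €3,978 = €3,051.
Claim 4 — €7,000: deductible met; 40% of €7,000 = €2,800. Patient owes €2,800 (running OOP €7,385). Insurer: €7,000 − €2,800 = €4,200.
Claim 5 — €10,723: deductible met; 40% of €10,723 = €4,289.20. Adding that to €7,385 gives €11,674.20, past the €11,100 cap; patient pays only €11,100 − €7,385 = €3,715. Plan pays €10,723 − €3,715 = €7,008.

€7,008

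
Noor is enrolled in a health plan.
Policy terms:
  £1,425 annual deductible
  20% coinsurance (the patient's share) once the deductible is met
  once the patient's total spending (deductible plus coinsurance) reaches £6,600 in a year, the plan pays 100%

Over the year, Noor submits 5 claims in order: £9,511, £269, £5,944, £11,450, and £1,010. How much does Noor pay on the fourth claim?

£2,290

Bill 1, £9,511: £1,425 to deductible, leaving £8,086; 20% of £8,086 = £1,617.20. Cost to patient: £3,042.20. OOP to date £3,042.20.
Bill 2, £269: 20% coinsurance on £269 = £53.80. Patient pays £53.80; OOP now £3,096.
Bill 3, £5,944: deductible met; 20% of £5,944 = £1,188.80. Patient pays £1,188.80; OOP now £4,284.80.
Bill 4, £11,450: deductible already satisfied, so patient's share is 20% × £11,450 = £2,290. Patient owes £2,290 (running OOP £6,574.80).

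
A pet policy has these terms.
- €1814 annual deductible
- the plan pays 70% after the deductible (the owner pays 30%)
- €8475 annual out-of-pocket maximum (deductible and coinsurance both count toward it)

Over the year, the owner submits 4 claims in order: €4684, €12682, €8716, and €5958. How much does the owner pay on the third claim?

€1995.40

Bill 1, €4684: €1814 to deductible, leaving €2870; 30% of €2870 = €861. Owner pays €2675; OOP now €2675.
Bill 2, €12682: deductible met; 30% of €12682 = €3804.60. Cost to owner: €3804.60. OOP to date €6479.60.
Bill 3, €8716: 30% coinsurance on €8716 = €2614.80. That would push OOP to €9094.40, over the €8475 cap, so owner pays €8475 − €6479.60 = €1995.40.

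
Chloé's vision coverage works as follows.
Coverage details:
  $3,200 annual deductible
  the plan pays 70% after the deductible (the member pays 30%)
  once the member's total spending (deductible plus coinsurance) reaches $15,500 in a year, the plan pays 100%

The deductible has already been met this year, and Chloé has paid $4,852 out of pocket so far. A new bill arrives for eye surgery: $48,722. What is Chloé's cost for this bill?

With the deductible met, the entire $48,722 is subject to coinsurance.
Member's 30% share of $48,722 is $14,616.60.
That would bring total out-of-pocket to $19,468.60, past the $15,500 cap. The member is capped at $15,500 − $4,852 = $10,648 on this claim.

$10,648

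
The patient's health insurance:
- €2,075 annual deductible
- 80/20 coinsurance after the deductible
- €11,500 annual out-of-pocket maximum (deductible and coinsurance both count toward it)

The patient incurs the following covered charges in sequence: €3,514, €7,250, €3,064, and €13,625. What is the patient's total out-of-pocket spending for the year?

€7,150.60

#1 (€3,514): €2,075 to deductible, leaving €1,439; 20% of €1,439 = €287.80. Cost to patient: €2,362.80. OOP to date €2,362.80.
#2 (€7,250): deductible already satisfied, so patient's share is 20% × €7,250 = €1,450. Cost to patient: €1,450. OOP to date €3,812.80.
#3 (€3,064): deductible met; 20% of €3,064 = €612.80. Cost to patient: €612.80. OOP to date €4,425.60.
#4 (€13,625): 20% coinsurance on €13,625 = €2,725. Cost to patient: €2,725. OOP to date €7,150.60.
Total paid by the patient: €2,362.80 + €1,450 + €612.80 + €2,725 = €7,150.60.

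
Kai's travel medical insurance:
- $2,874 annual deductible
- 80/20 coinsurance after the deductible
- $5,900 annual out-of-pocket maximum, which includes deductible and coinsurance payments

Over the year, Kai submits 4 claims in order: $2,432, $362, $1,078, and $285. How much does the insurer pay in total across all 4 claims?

Claim 1 — $2,432: fully absorbed by the deductible. Traveler pays $2,432; OOP now $2,432. Plan pays $2,432 − $2,432 = $0.
Claim 2 — $362: entire amount goes to the deductible. Traveler pays $362; OOP now $2,794. Insurer: $362 − $362 = $0.
Claim 3 — $1,078: $80 finishes the deductible; $998 goes to coinsurance; traveler's 20% is $199.60. Cost to traveler: $279.60. OOP to date $3,073.60. Plan pays $1,078 − $279.60 = $798.40.
Claim 4 — $285: deductible met; 20% of $285 = $57. Traveler pays $57; OOP now $3,130.60. Insurer: $285 − $57 = $228.
Insurer total = bills − traveler's total = $4,157 − $3,130.60 = $1,026.40.

$1,026.40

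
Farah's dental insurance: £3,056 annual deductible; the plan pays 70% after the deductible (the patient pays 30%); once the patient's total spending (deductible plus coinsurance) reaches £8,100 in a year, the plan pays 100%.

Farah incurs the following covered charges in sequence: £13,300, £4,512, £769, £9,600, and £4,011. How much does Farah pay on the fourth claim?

Claim 1 — £13,300: £3,056 to deductible, leaving £10,244; 30% of £10,244 = £3,073.20. Patient pays £6,129.20; OOP now £6,129.20.
Claim 2 — £4,512: 30% coinsurance on £4,512 = £1,353.60. Patient pays £1,353.60; OOP now £7,482.80.
Claim 3 — £769: deductible met; 30% of £769 = £230.70. Patient pays £230.70; OOP now £7,713.50.
Claim 4 — £9,600: deductible met; 30% of £9,600 = £2,880. OOP would hit £10,593.50 > £8,100, so the cap limits the patient to £8,100 − £7,713.50 = £386.50.

£386.50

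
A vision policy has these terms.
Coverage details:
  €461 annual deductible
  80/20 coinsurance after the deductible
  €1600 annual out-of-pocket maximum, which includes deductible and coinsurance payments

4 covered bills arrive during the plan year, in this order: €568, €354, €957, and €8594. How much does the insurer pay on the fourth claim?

€7738.60

Claim 1 — €568: deductible takes €461, €107 remains; 20% of €107 = €21.40. Member pays €482.40; OOP now €482.40. Insurer: €568 − €482.40 = €85.60.
Claim 2 — €354: 20% coinsurance on €354 = €70.80. Cost to member: €70.80. OOP to date €553.20. Plan pays €354 − €70.80 = €283.20.
Claim 3 — €957: deductible met; 20% of €957 = €191.40. Member owes €191.40 (running OOP €744.60). Plan pays €957 − €191.40 = €765.60.
Claim 4 — €8594: deductible already satisfied, so member's share is 20% × €8594 = €1718.80. OOP would hit €2463.40 > €1600, so the cap limits the member to €1600 − €744.60 = €855.40. Plan pays €8594 − €855.40 = €7738.60.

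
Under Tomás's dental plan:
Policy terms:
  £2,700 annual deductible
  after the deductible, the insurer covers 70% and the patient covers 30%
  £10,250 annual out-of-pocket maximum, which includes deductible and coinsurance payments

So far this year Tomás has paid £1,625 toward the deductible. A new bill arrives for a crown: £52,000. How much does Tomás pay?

£8,625

Deductible still to meet: £2,700 − £1,625 = £1,075.
The remaining £50,925 (= £52,000 − £1,075) moves to coinsurance.
Coinsurance: £50,925 × 30% = £15,277.50.
Patient responsibility before any cap: £1,075 + £15,277.50 = £16,352.50.
Adding £16,352.50 to the £1,625 already spent would give £17,977.50, which exceeds the £10,250 cap; the patient pays just £10,250 − £1,625 = £8,625.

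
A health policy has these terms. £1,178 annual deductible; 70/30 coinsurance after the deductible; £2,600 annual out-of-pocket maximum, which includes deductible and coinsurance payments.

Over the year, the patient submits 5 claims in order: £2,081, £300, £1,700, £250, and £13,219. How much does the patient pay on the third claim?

£510

Claim 1 (£2,081): £1,178 finishes the deductible; £903 goes to coinsurance; patient's 30% is £270.90. Cost to patient: £1,448.90. OOP to date £1,448.90.
Claim 2 (£300): deductible already satisfied, so patient's share is 30% × £300 = £90. Cost to patient: £90. OOP to date £1,538.90.
Claim 3 (£1,700): 30% coinsurance on £1,700 = £510. Cost to patient: £510. OOP to date £2,048.90.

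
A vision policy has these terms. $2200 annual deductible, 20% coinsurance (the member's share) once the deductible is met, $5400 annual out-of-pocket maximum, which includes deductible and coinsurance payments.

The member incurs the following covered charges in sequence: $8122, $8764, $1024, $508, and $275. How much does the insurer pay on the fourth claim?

Claim 1 ($8122): deductible takes $2200, $5922 remains; coinsurance $5922 × 20% = $1184.40. Member owes $3384.40 (running OOP $3384.40). Plan pays $8122 − $3384.40 = $4737.60.
Claim 2 ($8764): 20% coinsurance on $8764 = $1752.80. Member owes $1752.80 (running OOP $5137.20). Plan pays $8764 − $1752.80 = $7011.20.
Claim 3 ($1024): 20% coinsurance on $1024 = $204.80. Member owes $204.80 (running OOP $5342). Plan pays $1024 − $204.80 = $819.20.
Claim 4 ($508): deductible already satisfied, so member's share is 20% × $508 = $101.60. That would push OOP to $5443.60, over the $5400 cap, so member pays $5400 − $5342 = $58. Insurer: $508 − $58 = $450.

$450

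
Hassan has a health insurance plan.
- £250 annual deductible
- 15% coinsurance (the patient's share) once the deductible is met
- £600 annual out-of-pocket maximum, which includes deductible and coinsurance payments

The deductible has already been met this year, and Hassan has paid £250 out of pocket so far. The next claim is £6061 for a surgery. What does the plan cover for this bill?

The deductible is already satisfied, so the full bill goes to coinsurance.
Coinsurance: £6061 × 15% = £909.15.
Year-to-date out-of-pocket would reach £250 + £909.15 = £1159.15, above the £600 maximum, so the patient pays only £600 − £250 = £350.
The insurer covers the remainder: £6061 − £350 = £5711.

£5711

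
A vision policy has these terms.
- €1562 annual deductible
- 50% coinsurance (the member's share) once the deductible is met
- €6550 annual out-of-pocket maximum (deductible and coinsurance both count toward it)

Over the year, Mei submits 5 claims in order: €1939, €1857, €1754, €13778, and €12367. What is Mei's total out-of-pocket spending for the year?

Claim 1 — €1939: €1562 finishes the deductible; €377 goes to coinsurance; member's 50% is €188.50. Member pays €1750.50; OOP now €1750.50.
Claim 2 — €1857: 50% coinsurance on €1857 = €928.50. Cost to member: €928.50. OOP to date €2679.
Claim 3 — €1754: deductible already satisfied, so member's share is 50% × €1754 = €877. Cost to member: €877. OOP to date €3556.
Claim 4 — €13778: deductible already satisfied, so member's share is 50% × €13778 = €6889. OOP would hit €10445 > €6550, so the cap limits the member to €6550 − €3556 = €2994.
Claim 5 — €12367: deductible met; 50% of €12367 = €6183.50. OOP would hit €12733.50 > €6550, so the cap limits the member to €6550 − €6550 = €0.
Total paid by the member: €1750.50 + €928.50 + €877 + €2994 + €0 = €6550.

€6550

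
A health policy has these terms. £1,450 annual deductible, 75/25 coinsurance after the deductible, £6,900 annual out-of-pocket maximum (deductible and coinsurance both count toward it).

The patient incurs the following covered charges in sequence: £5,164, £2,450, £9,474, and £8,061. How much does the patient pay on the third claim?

Claim 1 (£5,164): deductible takes £1,450, £3,714 remains; coinsurance £3,714 × 25% = £928.50. Cost to patient: £2,378.50. OOP to date £2,378.50.
Claim 2 (£2,450): deductible already satisfied, so patient's share is 25% × £2,450 = £612.50. Patient pays £612.50; OOP now £2,991.
Claim 3 (£9,474): deductible already satisfied, so patient's share is 25% × £9,474 = £2,368.50. Patient pays £2,368.50; OOP now £5,359.50.

£2,368.50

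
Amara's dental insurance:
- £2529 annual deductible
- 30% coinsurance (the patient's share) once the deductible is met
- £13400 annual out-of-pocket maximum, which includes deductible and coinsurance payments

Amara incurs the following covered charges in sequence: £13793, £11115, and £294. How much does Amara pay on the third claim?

£88.20

Claim 1 (£13793): £2529 to deductible, leaving £11264; coinsurance £11264 × 30% = £3379.20. Patient owes £5908.20 (running OOP £5908.20).
Claim 2 (£11115): deductible already satisfied, so patient's share is 30% × £11115 = £3334.50. Cost to patient: £3334.50. OOP to date £9242.70.
Claim 3 (£294): deductible already satisfied, so patient's share is 30% × £294 = £88.20. Patient pays £88.20; OOP now £9330.90.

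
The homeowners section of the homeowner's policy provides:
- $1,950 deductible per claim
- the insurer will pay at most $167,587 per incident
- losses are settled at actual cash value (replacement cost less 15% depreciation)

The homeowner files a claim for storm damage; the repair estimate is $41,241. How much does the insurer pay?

$33,104.85

At 15% depreciation, ACV = $41,241 − $6,186.15 = $35,054.85.
Subtract the deductible: $35,054.85 − $1,950 = $33,104.85.
$33,104.85 is within the $167,587 limit, so the insurer pays $33,104.85.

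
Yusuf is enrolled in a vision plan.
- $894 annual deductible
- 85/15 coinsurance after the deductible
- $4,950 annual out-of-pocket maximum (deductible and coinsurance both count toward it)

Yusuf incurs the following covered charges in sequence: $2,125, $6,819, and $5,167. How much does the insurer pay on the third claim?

$4,391.95

Claim 1 — $2,125: $894 finishes the deductible; $1,231 goes to coinsurance; 15% of $1,231 = $184.65. Member owes $1,078.65 (running OOP $1,078.65). Plan pays $2,125 − $1,078.65 = $1,046.35.
Claim 2 — $6,819: deductible already satisfied, so member's share is 15% × $6,819 = $1,022.85. Member owes $1,022.85 (running OOP $2,101.50). Insurer: $6,819 − $1,022.85 = $5,796.15.
Claim 3 — $5,167: 15% coinsurance on $5,167 = $775.05. Cost to member: $775.05. OOP to date $2,876.55. Insurer: $5,167 − $775.05 = $4,391.95.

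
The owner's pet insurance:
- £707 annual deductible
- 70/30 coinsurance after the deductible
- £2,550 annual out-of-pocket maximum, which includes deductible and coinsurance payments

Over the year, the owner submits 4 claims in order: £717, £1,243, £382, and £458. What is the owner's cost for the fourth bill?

£137.40

Bill 1, £717: £707 to deductible, leaving £10; owner's 30% is £3. Owner pays £710; OOP now £710.
Bill 2, £1,243: deductible already satisfied, so owner's share is 30% × £1,243 = £372.90. Owner pays £372.90; OOP now £1,082.90.
Bill 3, £382: deductible already satisfied, so owner's share is 30% × £382 = £114.60. Owner pays £114.60; OOP now £1,197.50.
Bill 4, £458: 30% coinsurance on £458 = £137.40. Cost to owner: £137.40. OOP to date £1,334.90.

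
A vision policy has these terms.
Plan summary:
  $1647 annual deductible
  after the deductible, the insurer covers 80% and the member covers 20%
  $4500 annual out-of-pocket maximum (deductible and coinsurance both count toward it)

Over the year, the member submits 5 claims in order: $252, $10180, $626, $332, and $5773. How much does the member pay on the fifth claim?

Claim 1 ($252): all of it applies to the deductible. Cost to member: $252. OOP to date $252.
Claim 2 ($10180): $1395 finishes the deductible; $8785 goes to coinsurance; 20% of $8785 = $1757. Cost to member: $3152. OOP to date $3404.
Claim 3 ($626): 20% coinsurance on $626 = $125.20. Member pays $125.20; OOP now $3529.20.
Claim 4 ($332): deductible already satisfied, so member's share is 20% × $332 = $66.40. Member pays $66.40; OOP now $3595.60.
Claim 5 ($5773): deductible already satisfied, so member's share is 20% × $5773 = $1154.60. Adding that to $3595.60 gives $4750.20, past the $4500 cap; member pays only $4500 − $3595.60 = $904.40.

$904.40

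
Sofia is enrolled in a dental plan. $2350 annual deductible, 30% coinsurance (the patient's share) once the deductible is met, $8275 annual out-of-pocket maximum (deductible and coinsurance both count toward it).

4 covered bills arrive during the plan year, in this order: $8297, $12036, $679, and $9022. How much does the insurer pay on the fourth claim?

#1 ($8297): $2350 to deductible, leaving $5947; patient's 30% is $1784.10. Cost to patient: $4134.10. OOP to date $4134.10. Plan pays $8297 − $4134.10 = $4162.90.
#2 ($12036): 30% coinsurance on $12036 = $3610.80. Patient owes $3610.80 (running OOP $7744.90). Insurer: $12036 − $3610.80 = $8425.20.
#3 ($679): deductible already satisfied, so patient's share is 30% × $679 = $203.70. Patient owes $203.70 (running OOP $7948.60). Plan pays $679 − $203.70 = $475.30.
#4 ($9022): deductible met; 30% of $9022 = $2706.60. OOP would hit $10655.20 > $8275, so the cap limits the patient to $8275 − $7948.60 = $326.40. Plan pays $9022 − $326.40 = $8695.60.

$8695.60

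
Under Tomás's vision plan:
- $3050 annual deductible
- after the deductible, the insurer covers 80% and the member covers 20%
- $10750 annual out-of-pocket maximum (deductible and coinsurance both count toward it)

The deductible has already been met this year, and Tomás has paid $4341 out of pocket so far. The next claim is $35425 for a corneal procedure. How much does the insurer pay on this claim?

The deductible is already satisfied, so the full bill goes to coinsurance.
Coinsurance: $35425 × 20% = $7085.
That would bring total out-of-pocket to $11426, past the $10750 cap. The member is capped at $10750 − $4341 = $6409 on this claim.
The plan picks up $35425 − $6409 = $29016.

$29016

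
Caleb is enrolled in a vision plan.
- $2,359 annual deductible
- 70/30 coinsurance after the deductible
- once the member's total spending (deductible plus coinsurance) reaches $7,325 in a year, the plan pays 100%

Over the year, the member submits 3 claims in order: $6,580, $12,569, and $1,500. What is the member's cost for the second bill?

Claim 1 — $6,580: $2,359 finishes the deductible; $4,221 goes to coinsurance; coinsurance $4,221 × 30% = $1,266.30. Member owes $3,625.30 (running OOP $3,625.30).
Claim 2 — $12,569: 30% coinsurance on $12,569 = $3,770.70. Adding that to $3,625.30 gives $7,396, past the $7,325 cap; member pays only $7,325 − $3,625.30 = $3,699.70.

$3,699.70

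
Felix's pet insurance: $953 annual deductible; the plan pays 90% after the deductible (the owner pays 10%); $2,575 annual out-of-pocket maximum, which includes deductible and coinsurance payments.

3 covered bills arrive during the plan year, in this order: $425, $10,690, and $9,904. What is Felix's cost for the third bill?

Bill 1, $425: fully absorbed by the deductible. Owner owes $425 (running OOP $425).
Bill 2, $10,690: $528 finishes the deductible; $10,162 goes to coinsurance; coinsurance $10,162 × 10% = $1,016.20. Owner pays $1,544.20; OOP now $1,969.20.
Bill 3, $9,904: deductible met; 10% of $9,904 = $990.40. That would push OOP to $2,959.60, over the $2,575 cap, so owner pays $2,575 − $1,969.20 = $605.80.

$605.80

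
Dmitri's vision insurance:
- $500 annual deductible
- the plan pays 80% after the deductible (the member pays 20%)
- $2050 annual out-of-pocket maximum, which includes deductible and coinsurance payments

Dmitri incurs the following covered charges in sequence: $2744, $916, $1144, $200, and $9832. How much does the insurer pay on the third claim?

Bill 1, $2744: $500 to deductible, leaving $2244; 20% of $2244 = $448.80. Cost to member: $948.80. OOP to date $948.80. Insurer: $2744 − $948.80 = $1795.20.
Bill 2, $916: deductible met; 20% of $916 = $183.20. Member pays $183.20; OOP now $1132. Plan pays $916 − $183.20 = $732.80.
Bill 3, $1144: 20% coinsurance on $1144 = $228.80. Cost to member: $228.80. OOP to date $1360.80. Plan pays $1144 − $228.80 = $915.20.

$915.20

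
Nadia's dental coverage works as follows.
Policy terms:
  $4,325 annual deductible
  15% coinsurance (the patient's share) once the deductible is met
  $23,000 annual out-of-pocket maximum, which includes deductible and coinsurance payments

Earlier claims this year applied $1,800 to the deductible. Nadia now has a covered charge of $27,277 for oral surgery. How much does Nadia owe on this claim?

$6,237.80

$1,800 of the $4,325 deductible is already met, leaving $2,525.
That leaves $27,277 − $2,525 = $24,752 for coinsurance.
Patient's 15% share of $24,752 is $3,712.80.
That puts the patient's cost at $2,525 + $3,712.80 = $6,237.80 before any cap.
Cumulative spending $1,800 + $6,237.80 = $8,037.80 stays under the $23,000 maximum.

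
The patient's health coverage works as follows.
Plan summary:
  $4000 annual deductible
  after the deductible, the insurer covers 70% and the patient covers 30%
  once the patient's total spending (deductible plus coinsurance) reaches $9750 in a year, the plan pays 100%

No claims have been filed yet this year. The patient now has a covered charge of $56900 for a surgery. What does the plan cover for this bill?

$47150

Deductible not yet touched, so the first $4000 of the bill goes to the deductible.
That leaves $56900 − $4000 = $52900 for coinsurance.
Patient's 30% share of $52900 is $15870.
That puts the patient's cost at $4000 + $15870 = $19870 before any cap.
Adding $19870 to the $0 already spent would give $19870, which exceeds the $9750 cap; the patient pays just $9750 − $0 = $9750.
The insurer covers the remainder: $56900 − $9750 = $47150.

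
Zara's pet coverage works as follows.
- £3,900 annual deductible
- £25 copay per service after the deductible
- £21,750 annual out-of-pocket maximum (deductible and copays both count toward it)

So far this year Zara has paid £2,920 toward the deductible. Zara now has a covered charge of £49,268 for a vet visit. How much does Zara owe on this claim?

£1,005

Deductible still to meet: £3,900 − £2,920 = £980.
That leaves £49,268 − £980 = £48,288 for the copay.
Copay on this service: £25.
Owner responsibility before any cap: £980 + £25 = £1,005.
Year-to-date out-of-pocket becomes £2,920 + £1,005 = £3,925, still under the £21,750 maximum, so no cap applies.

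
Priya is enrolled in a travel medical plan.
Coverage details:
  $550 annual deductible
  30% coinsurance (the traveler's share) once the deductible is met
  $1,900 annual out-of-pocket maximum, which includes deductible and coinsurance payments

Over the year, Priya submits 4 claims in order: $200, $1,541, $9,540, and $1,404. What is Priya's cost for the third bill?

$992.70

Claim 1 ($200): fully absorbed by the deductible. Traveler pays $200; OOP now $200.
Claim 2 ($1,541): $350 to deductible, leaving $1,191; traveler's 30% is $357.30. Traveler pays $707.30; OOP now $907.30.
Claim 3 ($9,540): 30% coinsurance on $9,540 = $2,862. OOP would hit $3,769.30 > $1,900, so the cap limits the traveler to $1,900 − $907.30 = $992.70.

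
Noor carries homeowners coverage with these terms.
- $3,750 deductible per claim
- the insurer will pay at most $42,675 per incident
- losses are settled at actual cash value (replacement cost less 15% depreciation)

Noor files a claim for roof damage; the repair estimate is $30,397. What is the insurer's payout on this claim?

$22,087.45

Depreciate 15%: the covered value is $30,397 × 0.85 = $25,837.45.
After the deductible, $25,837.45 − $3,750 = $22,087.45 remains.
$22,087.45 ≤ $42,675, so the limit doesn't bind; insurer pays $22,087.45.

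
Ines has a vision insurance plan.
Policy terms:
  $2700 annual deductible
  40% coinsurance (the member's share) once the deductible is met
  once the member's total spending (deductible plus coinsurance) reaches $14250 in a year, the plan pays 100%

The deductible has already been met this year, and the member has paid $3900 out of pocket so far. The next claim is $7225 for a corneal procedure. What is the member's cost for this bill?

$2890

The deductible is already satisfied, so the full bill goes to coinsurance.
Coinsurance: $7225 × 40% = $2890.
Cumulative spending $3900 + $2890 = $6790 stays under the $14250 maximum.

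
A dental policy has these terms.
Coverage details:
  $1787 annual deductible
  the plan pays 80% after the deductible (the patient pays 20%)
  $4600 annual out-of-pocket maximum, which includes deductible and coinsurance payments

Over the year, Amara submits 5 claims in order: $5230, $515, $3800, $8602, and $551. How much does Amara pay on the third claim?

$760

Claim 1 ($5230): $1787 finishes the deductible; $3443 goes to coinsurance; 20% of $3443 = $688.60. Cost to patient: $2475.60. OOP to date $2475.60.
Claim 2 ($515): deductible met; 20% of $515 = $103. Cost to patient: $103. OOP to date $2578.60.
Claim 3 ($3800): deductible already satisfied, so patient's share is 20% × $3800 = $760. Patient pays $760; OOP now $3338.60.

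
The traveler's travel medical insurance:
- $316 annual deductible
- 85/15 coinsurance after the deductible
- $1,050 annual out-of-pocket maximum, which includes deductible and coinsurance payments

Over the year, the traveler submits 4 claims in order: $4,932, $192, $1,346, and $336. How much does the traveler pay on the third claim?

Claim 1 ($4,932): deductible takes $316, $4,616 remains; 15% of $4,616 = $692.40. Traveler pays $1,008.40; OOP now $1,008.40.
Claim 2 ($192): 15% coinsurance on $192 = $28.80. Cost to traveler: $28.80. OOP to date $1,037.20.
Claim 3 ($1,346): deductible met; 15% of $1,346 = $201.90. OOP would hit $1,239.10 > $1,050, so the cap limits the traveler to $1,050 − $1,037.20 = $12.80.

$12.80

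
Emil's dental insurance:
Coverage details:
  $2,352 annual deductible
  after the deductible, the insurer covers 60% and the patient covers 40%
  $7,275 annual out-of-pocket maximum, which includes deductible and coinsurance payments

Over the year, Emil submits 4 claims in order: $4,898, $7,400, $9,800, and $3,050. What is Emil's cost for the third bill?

Claim 1 ($4,898): $2,352 finishes the deductible; $2,546 goes to coinsurance; 40% of $2,546 = $1,018.40. Patient owes $3,370.40 (running OOP $3,370.40).
Claim 2 ($7,400): deductible already satisfied, so patient's share is 40% × $7,400 = $2,960. Patient owes $2,960 (running OOP $6,330.40).
Claim 3 ($9,800): 40% coinsurance on $9,800 = $3,920. OOP would hit $10,250.40 > $7,275, so the cap limits the patient to $7,275 − $6,330.40 = $944.60.

$944.60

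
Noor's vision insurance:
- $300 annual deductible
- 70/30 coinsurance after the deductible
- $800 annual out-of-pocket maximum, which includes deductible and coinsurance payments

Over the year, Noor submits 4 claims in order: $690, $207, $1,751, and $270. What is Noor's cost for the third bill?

#1 ($690): $300 finishes the deductible; $390 goes to coinsurance; coinsurance $390 × 30% = $117. Member pays $417; OOP now $417.
#2 ($207): deductible already satisfied, so member's share is 30% × $207 = $62.10. Member owes $62.10 (running OOP $479.10).
#3 ($1,751): deductible already satisfied, so member's share is 30% × $1,751 = $525.30. That would push OOP to $1,004.40, over the $800 cap, so member pays $800 − $479.10 = $320.90.

$320.90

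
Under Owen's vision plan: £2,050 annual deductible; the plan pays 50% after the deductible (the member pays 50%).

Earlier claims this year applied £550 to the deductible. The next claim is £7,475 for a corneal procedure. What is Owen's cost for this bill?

Deductible still to meet: £2,050 − £550 = £1,500.
That leaves £7,475 − £1,500 = £5,975 for coinsurance.
50% of £5,975 = £2,987.50 falls to the member.
That puts the member's cost at £1,500 + £2,987.50 = £4,487.50.

£4,487.50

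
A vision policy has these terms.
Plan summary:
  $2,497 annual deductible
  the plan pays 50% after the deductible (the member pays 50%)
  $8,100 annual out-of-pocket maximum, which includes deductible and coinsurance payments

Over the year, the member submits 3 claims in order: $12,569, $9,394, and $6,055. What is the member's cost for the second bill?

Bill 1, $12,569: deductible takes $2,497, $10,072 remains; 50% of $10,072 = $5,036. Member owes $7,533 (running OOP $7,533).
Bill 2, $9,394: deductible already satisfied, so member's share is 50% × $9,394 = $4,697. Adding that to $7,533 gives $12,230, past the $8,100 cap; member pays only $8,100 − $7,533 = $567.

$567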